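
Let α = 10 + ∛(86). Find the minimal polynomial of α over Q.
m_α(x) = x^3 - 30x^2 + 300x - 1086

Set β = α - 10 = ∛(86), so β^3 = 86. Then (α - 10)^3 - 86 = 0, i.e. α is a root of g(x) = (x - 10)^3 - 86 = x^3 - 30x^2 + 300x - 1086. Since g(x) = h(x - 10) where h(x) = x^3 - 86, and h is irreducible over Q (because 86 is not a perfect cube, so h has no rational root, and a monic cubic with no rational root is irreducible), g is also irreducible (irreducibility is preserved under the substitution x → x - 10). Hence m_α(x) = x^3 - 30x^2 + 300x - 1086.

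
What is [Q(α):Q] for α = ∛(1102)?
[Q(α):Q] = 3

The minimal polynomial of α is x^3 - 1102, irreducible over Q since 1102 is not a perfect cube (so x^3 - 1102 has no rational root). Hence [Q(α):Q] = deg(m_α) = 3.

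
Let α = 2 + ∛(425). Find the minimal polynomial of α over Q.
m_α(x) = x^3 - 6x^2 + 12x - 433

Set β = α - 2 = ∛(425), so β^3 = 425. Then (α - 2)^3 - 425 = 0, i.e. α is a root of g(x) = (x - 2)^3 - 425 = x^3 - 6x^2 + 12x - 433. Since g(x) = h(x - 2) where h(x) = x^3 - 425, and h is irreducible over Q (because 425 is not a perfect cube, so h has no rational root, and a monic cubic with no rational root is irreducible), g is also irreducible (irreducibility is preserved under the substitution x → x - 2). Hence m_α(x) = x^3 - 6x^2 + 12x - 433.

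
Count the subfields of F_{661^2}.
F_{661^2} has 2 subfields

The subfields of F_{p^n} are exactly the fields F_{p^d} for d | n (each is the fixed field of the unique index-d subgroup of Gal(F_{p^n}/F_p) ≅ Z/nZ). The divisors of n = 2 are {1, 2}, giving 2 subfields: F_{661^1}, F_{661^2}.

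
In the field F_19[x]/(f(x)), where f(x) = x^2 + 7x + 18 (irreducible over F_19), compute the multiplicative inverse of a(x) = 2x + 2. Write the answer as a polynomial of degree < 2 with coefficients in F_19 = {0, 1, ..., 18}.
a(x)^(-1) ≡ 15x + 14 (mod f(x))

Since f is irreducible over F_19, F_19[x]/(f) is a field and a(x) ≠ 0 has an inverse. Apply the extended Euclidean algorithm to f(x) and a(x) in F_19[x]: f(x) = (10x + 3)·a(x) + (12). The last nonzero remainder is the constant 12 = gcd(f, a) in F_19. Back-substituting through the division chain expresses 12 = s(x)·a(x) + t(x)·f(x) with s(x) ≡ 9x + 16 (mod f), so (9x + 16)·a(x) ≡ 12 (mod f). Multiplying by 12^(-1) ≡ 8 in F_19 gives a(x)^(-1) ≡ 8·(9x + 16) ≡ 15x + 14 (mod f). Check: (2x + 2)·(15x + 14) = 11x^2 + x + 9 ≡ 1 (mod x^2 + 7x + 18).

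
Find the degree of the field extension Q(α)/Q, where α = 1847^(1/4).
[Q(α):Q] = 4

α is a root of x^4 - 1847. By Eisenstein's criterion at the prime p = 1847 (which divides the constant term 1847 but p^2 = 3411409 does not, since 1847 is squarefree), x^4 - 1847 is irreducible over Q. Hence [Q(α):Q] = 4.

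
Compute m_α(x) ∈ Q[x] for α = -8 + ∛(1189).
m_α(x) = x^3 + 24x^2 + 192x - 677

Set β = α + 8 = ∛(1189), so β^3 = 1189. Then (α + 8)^3 - 1189 = 0, i.e. α is a root of g(x) = (x + 8)^3 - 1189 = x^3 + 24x^2 + 192x - 677. Since g(x) = h(x + 8) where h(x) = x^3 - 1189, and h is irreducible over Q (because 1189 is not a perfect cube, so h has no rational root, and a monic cubic with no rational root is irreducible), g is also irreducible (irreducibility is preserved under the substitution x → x + 8). Hence m_α(x) = x^3 + 24x^2 + 192x - 677.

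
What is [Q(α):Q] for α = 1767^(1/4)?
[Q(α):Q] = 4

α is a root of x^4 - 1767. By Eisenstein's criterion at the prime p = 3 (which divides the constant term 1767 but p^2 = 9 does not, since 1767 is squarefree), x^4 - 1767 is irreducible over Q. Hence [Q(α):Q] = 4.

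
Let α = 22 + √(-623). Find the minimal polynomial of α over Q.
m_α(x) = x^2 - 44x + 1107

From α - 22 = √(-623), squaring gives (α - 22)^2 = -623, i.e. α^2 - 44α + 484 = -623, so α^2 - 44α + 1107 = 0. The discriminant of x^2 - 44x + 1107 is (-44)^2 - 4·(1107) = 1936 - 4428 = -2492, and 4·(-623) is not a perfect square in Q since -623 is squarefree and ≠ 1. Hence x^2 - 44x + 1107 is irreducible over Q and is the minimal polynomial of α.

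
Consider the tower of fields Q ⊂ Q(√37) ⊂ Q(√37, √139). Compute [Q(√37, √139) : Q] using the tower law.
[Q(√37, √139) : Q] = 4

[Q(√37):Q] = 2 (min poly x^2 - 37, irreducible since 37 is squarefree > 1). For the top step, suppose √139 ∈ Q(√37), say √139 = c + d√37 with c, d ∈ Q. Squaring: 139 = c^2 + 37d^2 + 2cd√37. Since √37 ∉ Q this forces 2cd = 0. If d = 0 then √139 = c ∈ Q, contradicting 139 squarefree > 1. If c = 0 then 139 = 37d^2, so 37·139 = (37d)^2 is a perfect square in Q — but 37·139 = 5143 is not a perfect square (since 37 and 139 are distinct squarefree integers). Contradiction. Hence √139 ∉ Q(√37), so x^2 - 139 stays irreducible over Q(√37) and [Q(√37, √139) : Q(√37)] = 2. By the tower law, [Q(√37, √139) : Q] = 2 · 2 = 4.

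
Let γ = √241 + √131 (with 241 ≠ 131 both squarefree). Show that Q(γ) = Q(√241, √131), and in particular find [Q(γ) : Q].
[Q(γ) : Q] = 4 (equivalently, Q(γ) = Q(√241, √131))

Obviously Q(γ) ⊆ Q(√241, √131), and [Q(√241, √131):Q] = 4 (since 241, 131 are distinct squarefree integers > 1 with 31571 not a perfect square). To show equality we compute the minimal polynomial of γ. From γ = √241 + √131: γ^2 = 241 + 2√(31571) + 131 = 372 + 2√(31571), so γ^2 - 372 = 2√(31571); squaring, (γ^2 - 372)^2 = 4·31571, i.e. γ^4 - 744γ^2 + 138384 - 126284 = 0, i.e. γ^4 - 744γ^2 + 12100 = 0. So γ is a root of x^4 - 744x^2 + 12100. This polynomial is irreducible over Q: it has no rational root (each ±√241 ± √131 is irrational), and any factorization into two quadratics over Q would force √(31571) ∈ Q (pairing opposite roots) or √241, √131 ∈ Q (other pairings), all impossible. Hence [Q(γ):Q] = 4 = [Q(√241, √131):Q], so Q(γ) = Q(√241, √131).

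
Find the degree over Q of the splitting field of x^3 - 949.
[K : Q] = 6

The roots of x^3 - 949 are ∛949, ω∛949, ω^2∛949 where ω = e^(2πi/3) is a primitive cube root of unity, so K = Q(∛949, ω). Now [Q(∛949):Q] = 3 (since 949 is not a perfect cube, x^3 - 949 is irreducible) and [Q(ω):Q] = 2. Both 2 and 3 divide [K:Q], and [K:Q] ≤ 3·2 = 6, so [K:Q] = 6. (Equivalently: Q(∛949) ⊂ R but ω ∉ R, so [K : Q(∛949)] = 2.)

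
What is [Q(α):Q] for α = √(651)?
[Q(α):Q] = 2

[Q(α):Q] equals the degree of the minimal polynomial of α. Here α^2 = 651 and x^2 - 651 is irreducible (d = 651 is squarefree, ≠ 1, hence not a square), so deg(m_α) = 2. Thus [Q(α):Q] = 2.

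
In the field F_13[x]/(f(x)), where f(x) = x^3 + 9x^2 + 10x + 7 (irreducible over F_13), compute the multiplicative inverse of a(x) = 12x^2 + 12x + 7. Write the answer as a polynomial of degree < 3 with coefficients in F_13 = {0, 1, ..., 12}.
a(x)^(-1) ≡ 4x^2 + 8x (mod f(x))

Since f is irreducible over F_13, F_13[x]/(f) is a field and a(x) ≠ 0 has an inverse. Apply the extended Euclidean algorithm to f(x) and a(x) in F_13[x]: f(x) = (12x + 5)·a(x) + (9x + 11);  a(x) = (10x + 5)·(9x + 11) + (4). The last nonzero remainder is the constant 4 = gcd(f, a) in F_13. Back-substituting through the division chain expresses 4 = s(x)·a(x) + t(x)·f(x) with s(x) ≡ 3x^2 + 6x (mod f), so (3x^2 + 6x)·a(x) ≡ 4 (mod f). Multiplying by 4^(-1) ≡ 10 in F_13 gives a(x)^(-1) ≡ 10·(3x^2 + 6x) ≡ 4x^2 + 8x (mod f). Check: (12x^2 + 12x + 7)·(4x^2 + 8x) = 9x^4 + x^3 + 7x^2 + 4x ≡ 1 (mod x^3 + 9x^2 + 10x + 7).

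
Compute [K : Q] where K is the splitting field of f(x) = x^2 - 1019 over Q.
[K : Q] = 2

f(x) = x^2 - 1019 factors as (x - √1019)(x + √1019). The splitting field is K = Q(√1019). Since 1019 is squarefree and > 1, it is not a perfect square, so x^2 - 1019 is irreducible over Q and [Q(√1019) : Q] = 2. Hence [K : Q] = 2.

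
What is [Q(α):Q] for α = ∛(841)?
[Q(α):Q] = 3

The minimal polynomial of α is x^3 - 841, irreducible over Q since 841 is not a perfect cube (so x^3 - 841 has no rational root). Hence [Q(α):Q] = deg(m_α) = 3.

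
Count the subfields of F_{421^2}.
F_{421^2} has 2 subfields

The subfields of F_{p^n} are exactly the fields F_{p^d} for d | n (each is the fixed field of the unique index-d subgroup of Gal(F_{p^n}/F_p) ≅ Z/nZ). The divisors of n = 2 are {1, 2}, giving 2 subfields: F_{421^1}, F_{421^2}.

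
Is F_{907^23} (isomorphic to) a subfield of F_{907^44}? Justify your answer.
No: F_{907^23} is not a subfield of F_{907^44}

F_{p^m} embeds in F_{p^n} iff m | n. Here 23 ∤ 44 (since 44 = 1·23 + 21 with remainder 21 ≠ 0), so F_{907^23} is not a subfield of F_{907^44}. Equivalently: if it were, the tower law would give 23 = [F_{907^23}:F_907] dividing [F_{907^44}:F_907] = 44, contradiction.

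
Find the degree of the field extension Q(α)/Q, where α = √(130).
[Q(α):Q] = 2

[Q(α):Q] equals the degree of the minimal polynomial of α. Here α^2 = 130 and x^2 - 130 is irreducible (d = 130 is squarefree, ≠ 1, hence not a square), so deg(m_α) = 2. Thus [Q(α):Q] = 2.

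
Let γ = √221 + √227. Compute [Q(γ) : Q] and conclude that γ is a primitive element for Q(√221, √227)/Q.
[Q(γ) : Q] = 4 (equivalently, Q(γ) = Q(√221, √227))

Obviously Q(γ) ⊆ Q(√221, √227), and [Q(√221, √227):Q] = 4 (since 221, 227 are distinct squarefree integers > 1 with 50167 not a perfect square). To show equality we compute the minimal polynomial of γ. From γ = √221 + √227: γ^2 = 221 + 2√(50167) + 227 = 448 + 2√(50167), so γ^2 - 448 = 2√(50167); squaring, (γ^2 - 448)^2 = 4·50167, i.e. γ^4 - 896γ^2 + 200704 - 200668 = 0, i.e. γ^4 - 896γ^2 + 36 = 0. So γ is a root of x^4 - 896x^2 + 36. This polynomial is irreducible over Q: it has no rational root (each ±√221 ± √227 is irrational), and any factorization into two quadratics over Q would force √(50167) ∈ Q (pairing opposite roots) or √221, √227 ∈ Q (other pairings), all impossible. Hence [Q(γ):Q] = 4 = [Q(√221, √227):Q], so Q(γ) = Q(√221, √227).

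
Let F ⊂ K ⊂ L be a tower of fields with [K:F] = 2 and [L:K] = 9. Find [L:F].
[L:F] = 18

The tower law says that for any tower of field extensions F ⊂ K ⊂ L with finite degrees, [L:F] = [L:K] · [K:F]. Here this gives [L:F] = 9 · 2 = 18.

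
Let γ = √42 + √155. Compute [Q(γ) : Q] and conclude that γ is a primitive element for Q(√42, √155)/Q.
[Q(γ) : Q] = 4 (equivalently, Q(γ) = Q(√42, √155))

Obviously Q(γ) ⊆ Q(√42, √155), and [Q(√42, √155):Q] = 4 (since 42, 155 are distinct squarefree integers > 1 with 6510 not a perfect square). To show equality we compute the minimal polynomial of γ. From γ = √42 + √155: γ^2 = 42 + 2√(6510) + 155 = 197 + 2√(6510), so γ^2 - 197 = 2√(6510); squaring, (γ^2 - 197)^2 = 4·6510, i.e. γ^4 - 394γ^2 + 38809 - 26040 = 0, i.e. γ^4 - 394γ^2 + 12769 = 0. So γ is a root of x^4 - 394x^2 + 12769. This polynomial is irreducible over Q: it has no rational root (each ±√42 ± √155 is irrational), and any factorization into two quadratics over Q would force √(6510) ∈ Q (pairing opposite roots) or √42, √155 ∈ Q (other pairings), all impossible. Hence [Q(γ):Q] = 4 = [Q(√42, √155):Q], so Q(γ) = Q(√42, √155).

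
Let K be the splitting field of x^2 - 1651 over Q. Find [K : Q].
[K : Q] = 2

f(x) = x^2 - 1651 factors as (x - √1651)(x + √1651). The splitting field is K = Q(√1651). Since 1651 is squarefree and > 1, it is not a perfect square, so x^2 - 1651 is irreducible over Q and [Q(√1651) : Q] = 2. Hence [K : Q] = 2.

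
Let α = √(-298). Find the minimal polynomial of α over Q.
m_α(x) = x^2 + 298

α satisfies α^2 + 298 = 0, so x^2 + 298 annihilates α. Since d = -298 is squarefree and ≠ 1, it is not a perfect square in Q, so x^2 + 298 has no rational root and is therefore irreducible over Q (a degree-2 polynomial over a field is irreducible iff it has no root). Hence m_α(x) = x^2 + 298.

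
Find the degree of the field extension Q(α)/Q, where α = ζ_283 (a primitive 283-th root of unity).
[Q(α):Q] = 282

The minimal polynomial of ζ_283 over Q is the 283-th cyclotomic polynomial Φ_283(x), which is irreducible over Q and has degree φ(283) = 282. Hence [Q(α):Q] = φ(283) = 282.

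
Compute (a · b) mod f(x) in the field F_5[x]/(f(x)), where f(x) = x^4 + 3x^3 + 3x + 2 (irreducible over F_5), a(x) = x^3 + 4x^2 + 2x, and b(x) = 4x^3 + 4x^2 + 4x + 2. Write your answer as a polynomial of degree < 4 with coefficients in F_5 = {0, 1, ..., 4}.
a · b ≡ 2x^3 + 4x^2 + x + 2 (mod f(x))

Multiply in F_5[x]: a(x)·b(x) = (x^3 + 4x^2 + 2x)·(4x^3 + 4x^2 + 4x + 2) = 4x^6 + 3x^4 + x^3 + x^2 + 4x. This has degree ≥ 4, so divide by f(x) over F_5: 4x^6 + 3x^4 + x^3 + x^2 + 4x = (4x^2 + 3x + 4)·(x^4 + 3x^3 + 3x + 2) + (2x^3 + 4x^2 + x + 2). Hence a·b ≡ 2x^3 + 4x^2 + x + 2 (mod f). (F_5[x]/(f) is a field with 5^4 = 625 elements since f is irreducible of degree 4.)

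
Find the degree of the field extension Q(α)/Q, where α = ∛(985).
[Q(α):Q] = 3

The minimal polynomial of α is x^3 - 985, irreducible over Q since 985 is not a perfect cube (so x^3 - 985 has no rational root). Hence [Q(α):Q] = deg(m_α) = 3.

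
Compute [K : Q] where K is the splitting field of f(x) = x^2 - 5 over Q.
[K : Q] = 2

f(x) = x^2 - 5 factors as (x - √5)(x + √5). The splitting field is K = Q(√5). Since 5 is squarefree and > 1, it is not a perfect square, so x^2 - 5 is irreducible over Q and [Q(√5) : Q] = 2. Hence [K : Q] = 2.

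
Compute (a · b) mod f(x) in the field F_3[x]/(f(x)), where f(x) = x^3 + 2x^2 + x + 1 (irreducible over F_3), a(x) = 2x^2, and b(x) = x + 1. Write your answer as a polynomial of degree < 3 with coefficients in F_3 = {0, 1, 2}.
a · b ≡ x^2 + x + 1 (mod f(x))

Multiply in F_3[x]: a(x)·b(x) = (2x^2)·(x + 1) = 2x^3 + 2x^2. This has degree ≥ 3, so divide by f(x) over F_3: 2x^3 + 2x^2 = (2)·(x^3 + 2x^2 + x + 1) + (x^2 + x + 1). Hence a·b ≡ x^2 + x + 1 (mod f). (F_3[x]/(f) is a field with 3^3 = 27 elements since f is irreducible of degree 3.)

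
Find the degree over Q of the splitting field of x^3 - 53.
[K : Q] = 6

The roots of x^3 - 53 are ∛53, ω∛53, ω^2∛53 where ω = e^(2πi/3) is a primitive cube root of unity, so K = Q(∛53, ω). Now [Q(∛53):Q] = 3 (since 53 is not a perfect cube, x^3 - 53 is irreducible) and [Q(ω):Q] = 2. Both 2 and 3 divide [K:Q], and [K:Q] ≤ 3·2 = 6, so [K:Q] = 6. (Equivalently: Q(∛53) ⊂ R but ω ∉ R, so [K : Q(∛53)] = 2.)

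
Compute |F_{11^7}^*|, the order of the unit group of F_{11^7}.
|F_{11^7}^*| = 19487170

F_{11^7} has 11^7 = 19487171 elements; its multiplicative group consists of all nonzero elements, so |F_{11^7}^*| = 19487171 - 1 = 19487170. (It is cyclic since any finite subgroup of the multiplicative group of a field is cyclic.)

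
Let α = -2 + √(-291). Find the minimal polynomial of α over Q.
m_α(x) = x^2 + 4x + 295

From α + 2 = √(-291), squaring gives (α + 2)^2 = -291, i.e. α^2 + 4α + 4 = -291, so α^2 + 4α + 295 = 0. The discriminant of x^2 + 4x + 295 is (4)^2 - 4·(295) = 16 - 1180 = -1164, and 4·(-291) is not a perfect square in Q since -291 is squarefree and ≠ 1. Hence x^2 + 4x + 295 is irreducible over Q and is the minimal polynomial of α.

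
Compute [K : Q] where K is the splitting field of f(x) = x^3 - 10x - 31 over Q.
[K : Q] = 6

By the rational root test, any rational root of the monic integer polynomial f(x) = x^3 - 10x - 31 must be an integer dividing the constant term -31, i.e. one of ±{1, 31}. Evaluating: f(1) = -40, f(-1) = -22, f(31) = 29450, f(-31) = -29512; none is 0, so f has no rational root and is therefore irreducible over Q (a cubic with no linear factor over a field is irreducible). For an irreducible cubic, the Galois group is A_3 or S_3 according as the discriminant disc(f) = -4a^3 - 27b^2 = -4·(-10)^3 - 27·(-31)^2 = -21947 is or is not a square in Q. Here disc(f) = -21947 is not a perfect square in Q, so the Galois group of f over Q is not contained in A_3 and must be all of S_3. The splitting field has degree |S_3| = 6 over Q, so [K : Q] = 6.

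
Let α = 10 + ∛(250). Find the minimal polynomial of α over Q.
m_α(x) = x^3 - 30x^2 + 300x - 1250

Set β = α - 10 = ∛(250), so β^3 = 250. Then (α - 10)^3 - 250 = 0, i.e. α is a root of g(x) = (x - 10)^3 - 250 = x^3 - 30x^2 + 300x - 1250. Since g(x) = h(x - 10) where h(x) = x^3 - 250, and h is irreducible over Q (because 250 is not a perfect cube, so h has no rational root, and a monic cubic with no rational root is irreducible), g is also irreducible (irreducibility is preserved under the substitution x → x - 10). Hence m_α(x) = x^3 - 30x^2 + 300x - 1250.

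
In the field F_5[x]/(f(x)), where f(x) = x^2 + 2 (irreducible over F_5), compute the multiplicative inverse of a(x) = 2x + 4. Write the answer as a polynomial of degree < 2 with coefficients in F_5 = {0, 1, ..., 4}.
a(x)^(-1) ≡ 2x + 1 (mod f(x))

Since f is irreducible over F_5, F_5[x]/(f) is a field and a(x) ≠ 0 has an inverse. Apply the extended Euclidean algorithm to f(x) and a(x) in F_5[x]: f(x) = (3x + 4)·a(x) + (1). The last nonzero remainder is the constant 1 = gcd(f, a) in F_5. Back-substituting through the division chain expresses 1 = s(x)·a(x) + t(x)·f(x) with s(x) ≡ 2x + 1 (mod f), so a(x)^(-1) ≡ s(x) = 2x + 1 (mod f). Check: (2x + 4)·(2x + 1) = 4x^2 + 4 ≡ 1 (mod x^2 + 2).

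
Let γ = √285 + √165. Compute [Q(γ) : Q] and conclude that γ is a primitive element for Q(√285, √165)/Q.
[Q(γ) : Q] = 4 (equivalently, Q(γ) = Q(√285, √165))

Obviously Q(γ) ⊆ Q(√285, √165), and [Q(√285, √165):Q] = 4 (since 285, 165 are distinct squarefree integers > 1 with 47025 not a perfect square). To show equality we compute the minimal polynomial of γ. From γ = √285 + √165: γ^2 = 285 + 2√(47025) + 165 = 450 + 2√(47025), so γ^2 - 450 = 2√(47025); squaring, (γ^2 - 450)^2 = 4·47025, i.e. γ^4 - 900γ^2 + 202500 - 188100 = 0, i.e. γ^4 - 900γ^2 + 14400 = 0. So γ is a root of x^4 - 900x^2 + 14400. This polynomial is irreducible over Q: it has no rational root (each ±√285 ± √165 is irrational), and any factorization into two quadratics over Q would force √(47025) ∈ Q (pairing opposite roots) or √285, √165 ∈ Q (other pairings), all impossible. Hence [Q(γ):Q] = 4 = [Q(√285, √165):Q], so Q(γ) = Q(√285, √165).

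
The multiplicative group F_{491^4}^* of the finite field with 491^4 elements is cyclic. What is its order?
|F_{491^4}^*| = 58120048560

F_{491^4} has 491^4 = 58120048561 elements; its multiplicative group consists of all nonzero elements, so |F_{491^4}^*| = 58120048561 - 1 = 58120048560. (It is cyclic since any finite subgroup of the multiplicative group of a field is cyclic.)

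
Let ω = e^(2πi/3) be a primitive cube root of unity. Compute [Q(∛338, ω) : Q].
[Q(∛338, ω) : Q] = 6

[Q(∛338):Q] = 3 (min poly x^3 - 338, irreducible since 338 is not a perfect cube). [Q(ω):Q] = 2 (min poly x^2 + x + 1). Since Q(∛338) ⊂ R and ω ∉ R, we have ω ∉ Q(∛338), so x^2 + x + 1 remains irreducible over Q(∛338) and [Q(∛338, ω) : Q(∛338)] = 2. By the tower law, [Q(∛338, ω) : Q] = 3 · 2 = 6. (In fact Q(∛338, ω) is the splitting field of x^3 - 338 over Q.)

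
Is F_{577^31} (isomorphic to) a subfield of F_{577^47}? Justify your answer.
No: F_{577^31} is not a subfield of F_{577^47}

F_{p^m} embeds in F_{p^n} iff m | n. Here 31 ∤ 47 (since 47 = 1·31 + 16 with remainder 16 ≠ 0), so F_{577^31} is not a subfield of F_{577^47}. Equivalently: if it were, the tower law would give 31 = [F_{577^31}:F_577] dividing [F_{577^47}:F_577] = 47, contradiction.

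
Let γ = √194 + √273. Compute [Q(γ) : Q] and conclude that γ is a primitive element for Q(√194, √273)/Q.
[Q(γ) : Q] = 4 (equivalently, Q(γ) = Q(√194, √273))

Obviously Q(γ) ⊆ Q(√194, √273), and [Q(√194, √273):Q] = 4 (since 194, 273 are distinct squarefree integers > 1 with 52962 not a perfect square). To show equality we compute the minimal polynomial of γ. From γ = √194 + √273: γ^2 = 194 + 2√(52962) + 273 = 467 + 2√(52962), so γ^2 - 467 = 2√(52962); squaring, (γ^2 - 467)^2 = 4·52962, i.e. γ^4 - 934γ^2 + 218089 - 211848 = 0, i.e. γ^4 - 934γ^2 + 6241 = 0. So γ is a root of x^4 - 934x^2 + 6241. This polynomial is irreducible over Q: it has no rational root (each ±√194 ± √273 is irrational), and any factorization into two quadratics over Q would force √(52962) ∈ Q (pairing opposite roots) or √194, √273 ∈ Q (other pairings), all impossible. Hence [Q(γ):Q] = 4 = [Q(√194, √273):Q], so Q(γ) = Q(√194, √273).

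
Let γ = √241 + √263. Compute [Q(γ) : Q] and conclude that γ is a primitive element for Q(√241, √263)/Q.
[Q(γ) : Q] = 4 (equivalently, Q(γ) = Q(√241, √263))

Obviously Q(γ) ⊆ Q(√241, √263), and [Q(√241, √263):Q] = 4 (since 241, 263 are distinct squarefree integers > 1 with 63383 not a perfect square). To show equality we compute the minimal polynomial of γ. From γ = √241 + √263: γ^2 = 241 + 2√(63383) + 263 = 504 + 2√(63383), so γ^2 - 504 = 2√(63383); squaring, (γ^2 - 504)^2 = 4·63383, i.e. γ^4 - 1008γ^2 + 254016 - 253532 = 0, i.e. γ^4 - 1008γ^2 + 484 = 0. So γ is a root of x^4 - 1008x^2 + 484. This polynomial is irreducible over Q: it has no rational root (each ±√241 ± √263 is irrational), and any factorization into two quadratics over Q would force √(63383) ∈ Q (pairing opposite roots) or √241, √263 ∈ Q (other pairings), all impossible. Hence [Q(γ):Q] = 4 = [Q(√241, √263):Q], so Q(γ) = Q(√241, √263).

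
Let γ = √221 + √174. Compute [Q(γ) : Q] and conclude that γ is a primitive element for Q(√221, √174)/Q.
[Q(γ) : Q] = 4 (equivalently, Q(γ) = Q(√221, √174))

Obviously Q(γ) ⊆ Q(√221, √174), and [Q(√221, √174):Q] = 4 (since 221, 174 are distinct squarefree integers > 1 with 38454 not a perfect square). To show equality we compute the minimal polynomial of γ. From γ = √221 + √174: γ^2 = 221 + 2√(38454) + 174 = 395 + 2√(38454), so γ^2 - 395 = 2√(38454); squaring, (γ^2 - 395)^2 = 4·38454, i.e. γ^4 - 790γ^2 + 156025 - 153816 = 0, i.e. γ^4 - 790γ^2 + 2209 = 0. So γ is a root of x^4 - 790x^2 + 2209. This polynomial is irreducible over Q: it has no rational root (each ±√221 ± √174 is irrational), and any factorization into two quadratics over Q would force √(38454) ∈ Q (pairing opposite roots) or √221, √174 ∈ Q (other pairings), all impossible. Hence [Q(γ):Q] = 4 = [Q(√221, √174):Q], so Q(γ) = Q(√221, √174).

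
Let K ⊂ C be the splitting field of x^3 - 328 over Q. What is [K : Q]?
[K : Q] = 6

The roots of x^3 - 328 are ∛328, ω∛328, ω^2∛328 where ω = e^(2πi/3) is a primitive cube root of unity, so K = Q(∛328, ω). Now [Q(∛328):Q] = 3 (since 328 is not a perfect cube, x^3 - 328 is irreducible) and [Q(ω):Q] = 2. Both 2 and 3 divide [K:Q], and [K:Q] ≤ 3·2 = 6, so [K:Q] = 6. (Equivalently: Q(∛328) ⊂ R but ω ∉ R, so [K : Q(∛328)] = 2.)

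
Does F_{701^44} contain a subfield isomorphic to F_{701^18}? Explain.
No: F_{701^18} is not a subfield of F_{701^44}

F_{p^m} embeds in F_{p^n} iff m | n. Here 18 ∤ 44 (since 44 = 2·18 + 8 with remainder 8 ≠ 0), so F_{701^18} is not a subfield of F_{701^44}. Equivalently: if it were, the tower law would give 18 = [F_{701^18}:F_701] dividing [F_{701^44}:F_701] = 44, contradiction.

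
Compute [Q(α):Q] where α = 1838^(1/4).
[Q(α):Q] = 4

α is a root of x^4 - 1838. By Eisenstein's criterion at the prime p = 2 (which divides the constant term 1838 but p^2 = 4 does not, since 1838 is squarefree), x^4 - 1838 is irreducible over Q. Hence [Q(α):Q] = 4.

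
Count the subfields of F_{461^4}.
F_{461^4} has 3 subfields

The subfields of F_{p^n} are exactly the fields F_{p^d} for d | n (each is the fixed field of the unique index-d subgroup of Gal(F_{p^n}/F_p) ≅ Z/nZ). The divisors of n = 4 are {1, 2, 4}, giving 3 subfields: F_{461^1}, F_{461^2}, F_{461^4}.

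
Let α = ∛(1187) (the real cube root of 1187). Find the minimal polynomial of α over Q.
m_α(x) = x^3 - 1187

α satisfies α^3 = 1187, so x^3 - 1187 annihilates α. By the rational root test, a rational root p/q (in lowest terms) of x^3 - 1187 would satisfy p^3 = 1187 q^3, forcing q = 1 and p^3 = 1187; but 1187 is not a perfect cube, contradiction. A monic cubic over Q with no rational root is irreducible (any nontrivial factorization would include a linear factor). Hence x^3 - 1187 is the minimal polynomial of α, and in particular [Q(α):Q] = 3.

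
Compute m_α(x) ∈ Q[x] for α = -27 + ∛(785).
m_α(x) = x^3 + 81x^2 + 2187x + 18898

Set β = α + 27 = ∛(785), so β^3 = 785. Then (α + 27)^3 - 785 = 0, i.e. α is a root of g(x) = (x + 27)^3 - 785 = x^3 + 81x^2 + 2187x + 18898. Since g(x) = h(x + 27) where h(x) = x^3 - 785, and h is irreducible over Q (because 785 is not a perfect cube, so h has no rational root, and a monic cubic with no rational root is irreducible), g is also irreducible (irreducibility is preserved under the substitution x → x + 27). Hence m_α(x) = x^3 + 81x^2 + 2187x + 18898.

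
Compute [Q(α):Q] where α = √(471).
[Q(α):Q] = 2

[Q(α):Q] equals the degree of the minimal polynomial of α. Here α^2 = 471 and x^2 - 471 is irreducible (d = 471 is squarefree, ≠ 1, hence not a square), so deg(m_α) = 2. Thus [Q(α):Q] = 2.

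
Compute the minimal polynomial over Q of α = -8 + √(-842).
m_α(x) = x^2 + 16x + 906

From α + 8 = √(-842), squaring gives (α + 8)^2 = -842, i.e. α^2 + 16α + 64 = -842, so α^2 + 16α + 906 = 0. The discriminant of x^2 + 16x + 906 is (16)^2 - 4·(906) = 256 - 3624 = -3368, and 4·(-842) is not a perfect square in Q since -842 is squarefree and ≠ 1. Hence x^2 + 16x + 906 is irreducible over Q and is the minimal polynomial of α.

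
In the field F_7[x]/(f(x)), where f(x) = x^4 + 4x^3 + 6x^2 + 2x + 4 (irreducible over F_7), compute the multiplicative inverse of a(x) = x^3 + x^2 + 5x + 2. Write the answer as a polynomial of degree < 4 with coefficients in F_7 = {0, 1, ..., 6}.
a(x)^(-1) ≡ 5x^3 + 4x^2 + 4x (mod f(x))

Since f is irreducible over F_7, F_7[x]/(f) is a field and a(x) ≠ 0 has an inverse. Apply the extended Euclidean algorithm to f(x) and a(x) in F_7[x]: f(x) = (x + 3)·a(x) + (5x^2 + 6x + 5);  a(x) = (3x + 5)·(5x^2 + 6x + 5) + (2x + 5);  (5x^2 + 6x + 5) = (6x + 2)·(2x + 5) + (2). The last nonzero remainder is the constant 2 = gcd(f, a) in F_7. Back-substituting through the division chain expresses 2 = s(x)·a(x) + t(x)·f(x) with s(x) ≡ 3x^3 + x^2 + x (mod f), so (3x^3 + x^2 + x)·a(x) ≡ 2 (mod f). Multiplying by 2^(-1) ≡ 4 in F_7 gives a(x)^(-1) ≡ 4·(3x^3 + x^2 + x) ≡ 5x^3 + 4x^2 + 4x (mod f). Check: (x^3 + x^2 + 5x + 2)·(5x^3 + 4x^2 + 4x) = 5x^6 + 2x^5 + 5x^4 + 6x^3 + x ≡ 1 (mod x^4 + 4x^3 + 6x^2 + 2x + 4).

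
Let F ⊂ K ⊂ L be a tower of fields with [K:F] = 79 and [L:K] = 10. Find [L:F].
[L:F] = 790

The tower law says that for any tower of field extensions F ⊂ K ⊂ L with finite degrees, [L:F] = [L:K] · [K:F]. Here this gives [L:F] = 10 · 79 = 790.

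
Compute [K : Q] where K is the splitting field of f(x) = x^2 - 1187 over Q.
[K : Q] = 2

f(x) = x^2 - 1187 factors as (x - √1187)(x + √1187). The splitting field is K = Q(√1187). Since 1187 is squarefree and > 1, it is not a perfect square, so x^2 - 1187 is irreducible over Q and [Q(√1187) : Q] = 2. Hence [K : Q] = 2.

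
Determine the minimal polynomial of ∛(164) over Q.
m_α(x) = x^3 - 164

α satisfies α^3 = 164, so x^3 - 164 annihilates α. By the rational root test, a rational root p/q (in lowest terms) of x^3 - 164 would satisfy p^3 = 164 q^3, forcing q = 1 and p^3 = 164; but 164 is not a perfect cube, contradiction. A monic cubic over Q with no rational root is irreducible (any nontrivial factorization would include a linear factor). Hence x^3 - 164 is the minimal polynomial of α, and in particular [Q(α):Q] = 3.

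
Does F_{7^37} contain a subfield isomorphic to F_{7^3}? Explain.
No: F_{7^3} is not a subfield of F_{7^37}

F_{p^m} embeds in F_{p^n} iff m | n. Here 3 ∤ 37 (since 37 = 12·3 + 1 with remainder 1 ≠ 0), so F_{7^3} is not a subfield of F_{7^37}. Equivalently: if it were, the tower law would give 3 = [F_{7^3}:F_7] dividing [F_{7^37}:F_7] = 37, contradiction.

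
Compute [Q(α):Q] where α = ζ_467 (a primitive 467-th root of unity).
[Q(α):Q] = 466

The minimal polynomial of ζ_467 over Q is the 467-th cyclotomic polynomial Φ_467(x), which is irreducible over Q and has degree φ(467) = 466. Hence [Q(α):Q] = φ(467) = 466.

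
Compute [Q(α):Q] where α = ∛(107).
[Q(α):Q] = 3

The minimal polynomial of α is x^3 - 107, irreducible over Q since 107 is not a perfect cube (so x^3 - 107 has no rational root). Hence [Q(α):Q] = deg(m_α) = 3.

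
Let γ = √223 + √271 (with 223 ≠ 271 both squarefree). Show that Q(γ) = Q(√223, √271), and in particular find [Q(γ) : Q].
[Q(γ) : Q] = 4 (equivalently, Q(γ) = Q(√223, √271))

Obviously Q(γ) ⊆ Q(√223, √271), and [Q(√223, √271):Q] = 4 (since 223, 271 are distinct squarefree integers > 1 with 60433 not a perfect square). To show equality we compute the minimal polynomial of γ. From γ = √223 + √271: γ^2 = 223 + 2√(60433) + 271 = 494 + 2√(60433), so γ^2 - 494 = 2√(60433); squaring, (γ^2 - 494)^2 = 4·60433, i.e. γ^4 - 988γ^2 + 244036 - 241732 = 0, i.e. γ^4 - 988γ^2 + 2304 = 0. So γ is a root of x^4 - 988x^2 + 2304. This polynomial is irreducible over Q: it has no rational root (each ±√223 ± √271 is irrational), and any factorization into two quadratics over Q would force √(60433) ∈ Q (pairing opposite roots) or √223, √271 ∈ Q (other pairings), all impossible. Hence [Q(γ):Q] = 4 = [Q(√223, √271):Q], so Q(γ) = Q(√223, √271).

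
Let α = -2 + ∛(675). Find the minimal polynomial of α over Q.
m_α(x) = x^3 + 6x^2 + 12x - 667

Set β = α + 2 = ∛(675), so β^3 = 675. Then (α + 2)^3 - 675 = 0, i.e. α is a root of g(x) = (x + 2)^3 - 675 = x^3 + 6x^2 + 12x - 667. Since g(x) = h(x + 2) where h(x) = x^3 - 675, and h is irreducible over Q (because 675 is not a perfect cube, so h has no rational root, and a monic cubic with no rational root is irreducible), g is also irreducible (irreducibility is preserved under the substitution x → x + 2). Hence m_α(x) = x^3 + 6x^2 + 12x - 667.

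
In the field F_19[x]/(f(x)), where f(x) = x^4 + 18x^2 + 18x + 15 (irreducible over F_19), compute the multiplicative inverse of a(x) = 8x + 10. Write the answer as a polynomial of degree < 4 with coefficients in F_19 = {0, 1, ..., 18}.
a(x)^(-1) ≡ 8x^3 + 9x^2 + 14x + 3 (mod f(x))

Since f is irreducible over F_19, F_19[x]/(f) is a field and a(x) ≠ 0 has an inverse. Apply the extended Euclidean algorithm to f(x) and a(x) in F_19[x]: f(x) = (12x^3 + 4x^2 + 2x + 14)·a(x) + (8). The last nonzero remainder is the constant 8 = gcd(f, a) in F_19. Back-substituting through the division chain expresses 8 = s(x)·a(x) + t(x)·f(x) with s(x) ≡ 7x^3 + 15x^2 + 17x + 5 (mod f), so (7x^3 + 15x^2 + 17x + 5)·a(x) ≡ 8 (mod f). Multiplying by 8^(-1) ≡ 12 in F_19 gives a(x)^(-1) ≡ 12·(7x^3 + 15x^2 + 17x + 5) ≡ 8x^3 + 9x^2 + 14x + 3 (mod f). Check: (8x + 10)·(8x^3 + 9x^2 + 14x + 3) = 7x^4 + 12x^2 + 12x + 11 ≡ 1 (mod x^4 + 18x^2 + 18x + 15).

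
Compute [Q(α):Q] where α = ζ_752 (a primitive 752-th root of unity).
[Q(α):Q] = 368

The minimal polynomial of ζ_752 over Q is the 752-th cyclotomic polynomial Φ_752(x), which is irreducible over Q and has degree φ(752) = 368. Hence [Q(α):Q] = φ(752) = 368.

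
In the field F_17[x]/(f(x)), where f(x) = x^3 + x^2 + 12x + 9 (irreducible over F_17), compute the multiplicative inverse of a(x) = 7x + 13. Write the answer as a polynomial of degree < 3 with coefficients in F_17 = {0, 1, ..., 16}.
a(x)^(-1) ≡ 14x^2 + 5x + 13 (mod f(x))

Since f is irreducible over F_17, F_17[x]/(f) is a field and a(x) ≠ 0 has an inverse. Apply the extended Euclidean algorithm to f(x) and a(x) in F_17[x]: f(x) = (5x^2 + 3x + 1)·a(x) + (13). The last nonzero remainder is the constant 13 = gcd(f, a) in F_17. Back-substituting through the division chain expresses 13 = s(x)·a(x) + t(x)·f(x) with s(x) ≡ 12x^2 + 14x + 16 (mod f), so (12x^2 + 14x + 16)·a(x) ≡ 13 (mod f). Multiplying by 13^(-1) ≡ 4 in F_17 gives a(x)^(-1) ≡ 4·(12x^2 + 14x + 16) ≡ 14x^2 + 5x + 13 (mod f). Check: (7x + 13)·(14x^2 + 5x + 13) = 13x^3 + 13x^2 + 3x + 16 ≡ 1 (mod x^3 + x^2 + 12x + 9).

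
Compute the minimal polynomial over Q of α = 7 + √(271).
m_α(x) = x^2 - 14x - 222

From α - 7 = √(271), squaring gives (α - 7)^2 = 271, i.e. α^2 - 14α + 49 = 271, so α^2 - 14α - 222 = 0. The discriminant of x^2 - 14x - 222 is (-14)^2 - 4·(-222) = 196 + 888 = 1084, and 4·(271) is not a perfect square in Q since 271 is squarefree and ≠ 1. Hence x^2 - 14x - 222 is irreducible over Q and is the minimal polynomial of α.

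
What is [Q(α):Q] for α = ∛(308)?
[Q(α):Q] = 3

The minimal polynomial of α is x^3 - 308, irreducible over Q since 308 is not a perfect cube (so x^3 - 308 has no rational root). Hence [Q(α):Q] = deg(m_α) = 3.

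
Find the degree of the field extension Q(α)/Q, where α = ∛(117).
[Q(α):Q] = 3

The minimal polynomial of α is x^3 - 117, irreducible over Q since 117 is not a perfect cube (so x^3 - 117 has no rational root). Hence [Q(α):Q] = deg(m_α) = 3.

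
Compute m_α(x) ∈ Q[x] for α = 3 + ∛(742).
m_α(x) = x^3 - 9x^2 + 27x - 769

Set β = α - 3 = ∛(742), so β^3 = 742. Then (α - 3)^3 - 742 = 0, i.e. α is a root of g(x) = (x - 3)^3 - 742 = x^3 - 9x^2 + 27x - 769. Since g(x) = h(x - 3) where h(x) = x^3 - 742, and h is irreducible over Q (because 742 is not a perfect cube, so h has no rational root, and a monic cubic with no rational root is irreducible), g is also irreducible (irreducibility is preserved under the substitution x → x - 3). Hence m_α(x) = x^3 - 9x^2 + 27x - 769.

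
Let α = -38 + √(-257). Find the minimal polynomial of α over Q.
m_α(x) = x^2 + 76x + 1701

From α + 38 = √(-257), squaring gives (α + 38)^2 = -257, i.e. α^2 + 76α + 1444 = -257, so α^2 + 76α + 1701 = 0. The discriminant of x^2 + 76x + 1701 is (76)^2 - 4·(1701) = 5776 - 6804 = -1028, and 4·(-257) is not a perfect square in Q since -257 is squarefree and ≠ 1. Hence x^2 + 76x + 1701 is irreducible over Q and is the minimal polynomial of α.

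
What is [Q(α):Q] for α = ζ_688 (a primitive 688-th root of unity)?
[Q(α):Q] = 336

The minimal polynomial of ζ_688 over Q is the 688-th cyclotomic polynomial Φ_688(x), which is irreducible over Q and has degree φ(688) = 336. Hence [Q(α):Q] = φ(688) = 336.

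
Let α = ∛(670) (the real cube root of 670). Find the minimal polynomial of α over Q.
m_α(x) = x^3 - 670

α satisfies α^3 = 670, so x^3 - 670 annihilates α. By the rational root test, a rational root p/q (in lowest terms) of x^3 - 670 would satisfy p^3 = 670 q^3, forcing q = 1 and p^3 = 670; but 670 is not a perfect cube, contradiction. A monic cubic over Q with no rational root is irreducible (any nontrivial factorization would include a linear factor). Hence x^3 - 670 is the minimal polynomial of α, and in particular [Q(α):Q] = 3.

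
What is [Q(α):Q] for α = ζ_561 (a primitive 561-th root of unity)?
[Q(α):Q] = 320

The minimal polynomial of ζ_561 over Q is the 561-th cyclotomic polynomial Φ_561(x), which is irreducible over Q and has degree φ(561) = 320. Hence [Q(α):Q] = φ(561) = 320.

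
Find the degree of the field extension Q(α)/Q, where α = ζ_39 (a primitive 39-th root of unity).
[Q(α):Q] = 24

The minimal polynomial of ζ_39 over Q is the 39-th cyclotomic polynomial Φ_39(x), which is irreducible over Q and has degree φ(39) = 24. Hence [Q(α):Q] = φ(39) = 24.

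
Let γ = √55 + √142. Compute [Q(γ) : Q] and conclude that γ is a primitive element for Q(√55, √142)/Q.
[Q(γ) : Q] = 4 (equivalently, Q(γ) = Q(√55, √142))

Obviously Q(γ) ⊆ Q(√55, √142), and [Q(√55, √142):Q] = 4 (since 55, 142 are distinct squarefree integers > 1 with 7810 not a perfect square). To show equality we compute the minimal polynomial of γ. From γ = √55 + √142: γ^2 = 55 + 2√(7810) + 142 = 197 + 2√(7810), so γ^2 - 197 = 2√(7810); squaring, (γ^2 - 197)^2 = 4·7810, i.e. γ^4 - 394γ^2 + 38809 - 31240 = 0, i.e. γ^4 - 394γ^2 + 7569 = 0. So γ is a root of x^4 - 394x^2 + 7569. This polynomial is irreducible over Q: it has no rational root (each ±√55 ± √142 is irrational), and any factorization into two quadratics over Q would force √(7810) ∈ Q (pairing opposite roots) or √55, √142 ∈ Q (other pairings), all impossible. Hence [Q(γ):Q] = 4 = [Q(√55, √142):Q], so Q(γ) = Q(√55, √142).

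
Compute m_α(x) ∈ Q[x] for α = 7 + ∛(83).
m_α(x) = x^3 - 21x^2 + 147x - 426

Set β = α - 7 = ∛(83), so β^3 = 83. Then (α - 7)^3 - 83 = 0, i.e. α is a root of g(x) = (x - 7)^3 - 83 = x^3 - 21x^2 + 147x - 426. Since g(x) = h(x - 7) where h(x) = x^3 - 83, and h is irreducible over Q (because 83 is not a perfect cube, so h has no rational root, and a monic cubic with no rational root is irreducible), g is also irreducible (irreducibility is preserved under the substitution x → x - 7). Hence m_α(x) = x^3 - 21x^2 + 147x - 426.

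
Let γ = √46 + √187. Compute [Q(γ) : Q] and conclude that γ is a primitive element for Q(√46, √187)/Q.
[Q(γ) : Q] = 4 (equivalently, Q(γ) = Q(√46, √187))

Obviously Q(γ) ⊆ Q(√46, √187), and [Q(√46, √187):Q] = 4 (since 46, 187 are distinct squarefree integers > 1 with 8602 not a perfect square). To show equality we compute the minimal polynomial of γ. From γ = √46 + √187: γ^2 = 46 + 2√(8602) + 187 = 233 + 2√(8602), so γ^2 - 233 = 2√(8602); squaring, (γ^2 - 233)^2 = 4·8602, i.e. γ^4 - 466γ^2 + 54289 - 34408 = 0, i.e. γ^4 - 466γ^2 + 19881 = 0. So γ is a root of x^4 - 466x^2 + 19881. This polynomial is irreducible over Q: it has no rational root (each ±√46 ± √187 is irrational), and any factorization into two quadratics over Q would force √(8602) ∈ Q (pairing opposite roots) or √46, √187 ∈ Q (other pairings), all impossible. Hence [Q(γ):Q] = 4 = [Q(√46, √187):Q], so Q(γ) = Q(√46, √187).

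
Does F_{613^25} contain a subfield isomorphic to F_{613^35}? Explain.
No: F_{613^35} is not a subfield of F_{613^25}

F_{p^m} embeds in F_{p^n} iff m | n. Here 35 ∤ 25 (since 25 = 0·35 + 25 with remainder 25 ≠ 0), so F_{613^35} is not a subfield of F_{613^25}. Equivalently: if it were, the tower law would give 35 = [F_{613^35}:F_613] dividing [F_{613^25}:F_613] = 25, contradiction.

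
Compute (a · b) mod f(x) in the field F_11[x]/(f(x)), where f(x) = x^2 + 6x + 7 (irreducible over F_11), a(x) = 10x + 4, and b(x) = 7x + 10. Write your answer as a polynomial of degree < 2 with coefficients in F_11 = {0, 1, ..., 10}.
a · b ≡ 5x + 1 (mod f(x))

Multiply in F_11[x]: a(x)·b(x) = (10x + 4)·(7x + 10) = 4x^2 + 7x + 7. This has degree ≥ 2, so divide by f(x) over F_11: 4x^2 + 7x + 7 = (4)·(x^2 + 6x + 7) + (5x + 1). Hence a·b ≡ 5x + 1 (mod f). (F_11[x]/(f) is a field with 11^2 = 121 elements since f is irreducible of degree 2.)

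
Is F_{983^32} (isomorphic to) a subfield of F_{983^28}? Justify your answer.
No: F_{983^32} is not a subfield of F_{983^28}

F_{p^m} embeds in F_{p^n} iff m | n. Here 32 ∤ 28 (since 28 = 0·32 + 28 with remainder 28 ≠ 0), so F_{983^32} is not a subfield of F_{983^28}. Equivalently: if it were, the tower law would give 32 = [F_{983^32}:F_983] dividing [F_{983^28}:F_983] = 28, contradiction.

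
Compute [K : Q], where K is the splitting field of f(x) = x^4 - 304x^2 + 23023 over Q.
[K : Q] = 4

Solving the quadratic in x^2: x^2 = (304 ± √(304^2 - 4·23023))/2 = (304 ± √324)/2 = (304 ± 18)/2, giving x^2 = 161 or x^2 = 143. So f(x) = (x^2 - 161)(x^2 - 143) and the roots of f are ±√161, ±√143. Hence the splitting field is K = Q(√161, √143). Since 161 and 143 are distinct squarefree integers > 1, their product 23023 is not a perfect square, so √143 ∉ Q(√161). By the tower law [K:Q] = [Q(√161,√143):Q(√161)] · [Q(√161):Q] = 2 · 2 = 4.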